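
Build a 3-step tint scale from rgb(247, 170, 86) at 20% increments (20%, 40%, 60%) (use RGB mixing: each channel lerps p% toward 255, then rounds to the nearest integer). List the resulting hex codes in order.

#f9bb78, #facc9a, #fcddbb

20%: (247 + 1.6 = 248.6→249, 170 + 17 = 187→187, 86 + 33.8 = 119.8→120) → #f9bb78
40%: (247 + 3.2 = 250.2→250, 170 + 34 = 204→204, 86 + 67.6 = 153.6→154) → #facc9a
60%: (247 + 4.8 = 251.8→252, 170 + 51 = 221→221, 86 + 101.4 = 187.4→187) → #fcddbb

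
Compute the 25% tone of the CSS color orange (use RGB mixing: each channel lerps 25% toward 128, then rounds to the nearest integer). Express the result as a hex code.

CSS orange is rgb(255, 165, 0).
Lerp each channel 25% toward 128:
  R: 255 − 31.75 = 223.25 → 223
  G: 165 + 0.25×(128−165) = 165 − 9.25 = 155.75 → 156
  B: 0 + 0.25×(128−0) = 0 + 32 = 32 → 32
rgb(223, 156, 32) = #df9c20.

#df9c20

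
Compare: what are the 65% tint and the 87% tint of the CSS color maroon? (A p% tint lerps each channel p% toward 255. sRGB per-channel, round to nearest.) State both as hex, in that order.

#d3a6a6, #eedede

CSS maroon is rgb(128, 0, 0).
65% tint:
  R: 128 + 0.65×(255−128) = 128 + 82.55 = 210.55 → 211
  G: 0 + 0.65×(255−0) = 0 + 165.75 = 165.75 → 166
  B: 0 + 0.65×(255−0) = 0 + 165.75 = 165.75 → 166
  → #d3a6a6
87% tint:
  R: 128 + 0.87×(255−128) = 128 + 110.49 = 238.49 → 238
  G: 0 + 0.87×(255−0) = 0 + 221.85 = 221.85 → 222
  B: 0 + 0.87×(255−0) = 0 + 221.85 = 221.85 → 222
  → #eedede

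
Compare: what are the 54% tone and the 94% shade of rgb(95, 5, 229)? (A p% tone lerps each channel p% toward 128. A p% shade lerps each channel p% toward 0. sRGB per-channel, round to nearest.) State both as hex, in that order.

54% tone:
  R: 95 + 0.54×(128−95) = 95 + 17.82 = 112.82 → 113
  G: 5 + 0.54×(128−5) = 5 + 66.42 = 71.42 → 71
  B: 229 − 54.54 = 174.46 → 174
  → #7147AE
94% shade:
  R: 95 + 0.94×(0−95) = 95 − 89.3 = 5.7 → 6
  G: 5 − 4.7 = 0.3 → 0
  B: 229 + 0.94×(0−229) = 229 − 215.26 = 13.74 → 14
  → #06000E

#7147AE, #06000E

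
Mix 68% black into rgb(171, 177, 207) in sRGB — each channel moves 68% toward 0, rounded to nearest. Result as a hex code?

Lerp each channel 68% toward 0:
  R: 171 + 0.68×(0−171) = 171 − 116.28 = 54.72 → 55
  G: 177 + 0.68×(0−177) = 177 − 120.36 = 56.64 → 57
  B: 207 − 140.76 = 66.24 → 66
rgb(55, 57, 66) = #373942.

#373942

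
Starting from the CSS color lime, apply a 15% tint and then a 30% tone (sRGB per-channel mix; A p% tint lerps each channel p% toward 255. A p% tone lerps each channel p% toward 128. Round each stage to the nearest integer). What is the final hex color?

#41d941

CSS lime is rgb(0, 255, 0).
Lerp each channel 15% toward 255:
  R: 0 + 38.25 = 38.25 → 38
  G: 255 + 0.15×(255−255) = 255 + 0 = 255 → 255
  B: 0 + 0.15×(255−0) = 0 + 38.25 = 38.25 → 38
After the tint: rgb(38, 255, 38) = #26ff26.
Lerp each channel 30% toward 128:
  R: 38 + 27 = 65 → 65
  G: 255 + 0.3×(128−255) = 255 − 38.1 = 216.9 → 217
  B: 38 + 27 = 65 → 65
rgb(65, 217, 65) = #41d941.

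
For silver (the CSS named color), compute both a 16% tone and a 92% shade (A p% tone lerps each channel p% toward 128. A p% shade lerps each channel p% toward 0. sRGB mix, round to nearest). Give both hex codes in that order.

CSS silver is rgb(192, 192, 192).
16% tone:
  R: 192 − 10.24 = 181.76 → 182
  G: 192 + 0.16×(128−192) = 192 − 10.24 = 181.76 → 182
  B: 192 + 0.16×(128−192) = 192 − 10.24 = 181.76 → 182
  → #B6B6B6
92% shade:
  R: 192 − 176.64 = 15.36 → 15
  G: 192 − 176.64 = 15.36 → 15
  B: 192 + 0.92×(0−192) = 192 − 176.64 = 15.36 → 15
  → #0F0F0F

#B6B6B6, #0F0F0F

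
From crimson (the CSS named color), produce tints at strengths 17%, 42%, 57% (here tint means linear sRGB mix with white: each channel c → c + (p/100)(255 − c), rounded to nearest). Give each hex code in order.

CSS crimson is rgb(220, 20, 60).
17%: (220 + 5.95 = 225.95→226, 20 + 39.95 = 59.95→60, 60 + 33.15 = 93.15→93) → #E23C5D
42%: (220 + 14.7 = 234.7→235, 20 + 98.7 = 118.7→119, 60 + 81.9 = 141.9→142) → #EB778E
57%: (220 + 19.95 = 239.95→240, 20 + 133.95 = 153.95→154, 60 + 111.15 = 171.15→171) → #F09AAB

#E23C5D, #EB778E, #F09AAB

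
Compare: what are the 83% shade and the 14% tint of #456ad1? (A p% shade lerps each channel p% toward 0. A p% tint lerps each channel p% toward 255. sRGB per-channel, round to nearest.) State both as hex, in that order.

#456ad1 is rgb(69, 106, 209).
83% shade:
  R: 69 + 0.83×(0−69) = 69 − 57.27 = 11.73 → 12
  G: 106 − 87.98 = 18.02 → 18
  B: 209 + 0.83×(0−209) = 209 − 173.47 = 35.53 → 36
  → #0c1224
14% tint:
  R: 69 + 26.04 = 95.04 → 95
  G: 106 + 0.14×(255−106) = 106 + 20.86 = 126.86 → 127
  B: 209 + 6.44 = 215.44 → 215
  → #5f7fd7

#0c1224, #5f7fd7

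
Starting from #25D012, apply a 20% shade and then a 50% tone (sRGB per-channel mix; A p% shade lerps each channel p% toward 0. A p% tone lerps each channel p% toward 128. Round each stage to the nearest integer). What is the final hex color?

#4F9347

#25D012 is rgb(37, 208, 18).
Lerp each channel 20% toward 0:
  R: 37 − 7.4 = 29.6 → 30
  G: 208 − 41.6 = 166.4 → 166
  B: 18 + 0.2×(0−18) = 18 − 3.6 = 14.4 → 14
After the shade: rgb(30, 166, 14) = #1EA60E.
Lerp each channel 50% toward 128:
  R: 30 + 0.5×(128−30) = 30 + 49 = 79 → 79
  G: 166 + 0.5×(128−166) = 166 − 19 = 147 → 147
  B: 14 + 0.5×(128−14) = 14 + 57 = 71 → 71
rgb(79, 147, 71) = #4F9347.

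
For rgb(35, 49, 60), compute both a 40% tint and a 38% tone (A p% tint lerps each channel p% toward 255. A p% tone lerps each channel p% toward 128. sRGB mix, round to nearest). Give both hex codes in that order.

#7B838A, #464F56

40% tint:
  R: 35 + 88 = 123 → 123
  G: 49 + 0.4×(255−49) = 49 + 82.4 = 131.4 → 131
  B: 60 + 78 = 138 → 138
  → #7B838A
38% tone:
  R: 35 + 0.38×(128−35) = 35 + 35.34 = 70.34 → 70
  G: 49 + 30.02 = 79.02 → 79
  B: 60 + 0.38×(128−60) = 60 + 25.84 = 85.84 → 86
  → #464F56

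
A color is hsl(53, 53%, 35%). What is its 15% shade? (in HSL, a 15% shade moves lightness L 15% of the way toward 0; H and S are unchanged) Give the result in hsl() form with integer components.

hsl(53, 53%, 30%)

L moves 15% from 35 toward 0: 35 − 5.25 = 29.75 → 30.
H and S are unchanged.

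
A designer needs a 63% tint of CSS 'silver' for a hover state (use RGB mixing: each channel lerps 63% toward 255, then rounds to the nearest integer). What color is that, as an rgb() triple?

rgb(232, 232, 232)

CSS silver is rgb(192, 192, 192).
Per channel, c → c + 0.63(255 − c):
  R: 192 + 0.63×(255−192) = 192 + 39.69 = 231.69 → 232
  G: 192 + 39.69 = 231.69 → 232
  B: 192 + 0.63×(255−192) = 192 + 39.69 = 231.69 → 232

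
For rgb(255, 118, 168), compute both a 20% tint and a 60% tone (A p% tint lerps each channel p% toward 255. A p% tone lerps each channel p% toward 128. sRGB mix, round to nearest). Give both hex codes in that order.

20% tint:
  R: 255 + 0.2×(255−255) = 255 + 0 = 255 → 255
  G: 118 + 27.4 = 145.4 → 145
  B: 168 + 0.2×(255−168) = 168 + 17.4 = 185.4 → 185
  → #ff91b9
60% tone:
  R: 255 − 76.2 = 178.8 → 179
  G: 118 + 6 = 124 → 124
  B: 168 + 0.6×(128−168) = 168 − 24 = 144 → 144
  → #b37c90

#ff91b9, #b37c90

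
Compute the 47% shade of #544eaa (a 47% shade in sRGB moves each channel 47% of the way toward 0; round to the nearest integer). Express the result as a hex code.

#544eaa is rgb(84, 78, 170).
Per channel, c → c + 0.47(0 − c):
  R: 84 + 0.47×(0−84) = 84 − 39.48 = 44.52 → 45
  G: 78 − 36.66 = 41.34 → 41
  B: 170 − 79.9 = 90.1 → 90
rgb(45, 41, 90) = #2d295a.

#2d295a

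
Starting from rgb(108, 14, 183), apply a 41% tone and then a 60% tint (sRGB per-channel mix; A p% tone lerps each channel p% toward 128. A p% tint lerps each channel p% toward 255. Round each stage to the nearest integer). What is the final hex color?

Lerp each channel 41% toward 128:
  R: 108 + 8.2 = 116.2 → 116
  G: 14 + 0.41×(128−14) = 14 + 46.74 = 60.74 → 61
  B: 183 − 22.55 = 160.45 → 160
After the tone: rgb(116, 61, 160) = #743DA0.
Per channel, c → c + 0.6(255 − c):
  R: 116 + 0.6×(255−116) = 116 + 83.4 = 199.4 → 199
  G: 61 + 0.6×(255−61) = 61 + 116.4 = 177.4 → 177
  B: 160 + 57 = 217 → 217
rgb(199, 177, 217) = #C7B1D9.

#C7B1D9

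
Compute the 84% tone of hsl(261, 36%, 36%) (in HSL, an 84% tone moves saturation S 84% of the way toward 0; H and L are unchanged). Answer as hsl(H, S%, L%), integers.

hsl(261, 6%, 36%)

S moves 84% from 36 toward 0: 36 − 30.24 = 5.76 → 6.
H and L are unchanged.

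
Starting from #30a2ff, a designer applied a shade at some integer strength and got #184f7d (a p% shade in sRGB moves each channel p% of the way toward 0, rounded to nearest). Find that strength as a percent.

51%

#30a2ff is rgb(48, 162, 255); #184f7d is rgb(24, 79, 125).
On the B channel (widest range): 125 ≈ 255 + (p/100)(0 − 255), so p ≈ 100×(125 − 255)/(0 − 255) = -13000/-255 = 50.98.
p = 51 reproduces all three channels after rounding.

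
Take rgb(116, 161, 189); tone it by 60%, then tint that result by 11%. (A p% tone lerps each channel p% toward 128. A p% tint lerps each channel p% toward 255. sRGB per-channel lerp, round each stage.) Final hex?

Per channel, c → c + 0.6(128 − c):
  R: 116 + 7.2 = 123.2 → 123
  G: 161 − 19.8 = 141.2 → 141
  B: 189 + 0.6×(128−189) = 189 − 36.6 = 152.4 → 152
After the tone: rgb(123, 141, 152) = #7B8D98.
Per channel, c → c + 0.11(255 − c):
  R: 123 + 0.11×(255−123) = 123 + 14.52 = 137.52 → 138
  G: 141 + 12.54 = 153.54 → 154
  B: 152 + 0.11×(255−152) = 152 + 11.33 = 163.33 → 163
rgb(138, 154, 163) = #8A9AA3.

#8A9AA3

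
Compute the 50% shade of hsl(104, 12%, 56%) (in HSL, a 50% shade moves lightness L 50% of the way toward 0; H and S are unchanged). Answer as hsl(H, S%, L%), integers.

L moves 50% from 56 toward 0: 56 − 28 = 28 → 28.
H and S are unchanged.

hsl(104, 12%, 28%)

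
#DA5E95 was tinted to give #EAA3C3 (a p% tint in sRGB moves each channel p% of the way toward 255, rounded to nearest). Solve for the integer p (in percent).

#DA5E95 is rgb(218, 94, 149); #EAA3C3 is rgb(234, 163, 195).
On the G channel (widest range): 163 ≈ 94 + (p/100)(255 − 94), so p ≈ 100×(163 − 94)/(255 − 94) = 6900/161 = 42.86.
p = 43 reproduces all three channels after rounding.

43%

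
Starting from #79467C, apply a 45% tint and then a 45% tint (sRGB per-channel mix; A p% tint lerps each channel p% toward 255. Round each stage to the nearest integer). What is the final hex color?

#79467C is rgb(121, 70, 124).
Per channel, c → c + 0.45(255 − c):
  R: 121 + 60.3 = 181.3 → 181
  G: 70 + 83.25 = 153.25 → 153
  B: 124 + 0.45×(255−124) = 124 + 58.95 = 182.95 → 183
After the tint: rgb(181, 153, 183) = #B599B7.
Lerp each channel 45% toward 255:
  R: 181 + 0.45×(255−181) = 181 + 33.3 = 214.3 → 214
  G: 153 + 45.9 = 198.9 → 199
  B: 183 + 0.45×(255−183) = 183 + 32.4 = 215.4 → 215
rgb(214, 199, 215) = #D6C7D7.

#D6C7D7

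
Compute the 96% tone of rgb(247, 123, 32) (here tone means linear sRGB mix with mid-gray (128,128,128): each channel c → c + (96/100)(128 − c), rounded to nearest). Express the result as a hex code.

Per channel, c → c + 0.96(128 − c):
  R: 247 + 0.96×(128−247) = 247 − 114.24 = 132.76 → 133
  G: 123 + 0.96×(128−123) = 123 + 4.8 = 127.8 → 128
  B: 32 + 92.16 = 124.16 → 124
rgb(133, 128, 124) = #85807C.

#85807C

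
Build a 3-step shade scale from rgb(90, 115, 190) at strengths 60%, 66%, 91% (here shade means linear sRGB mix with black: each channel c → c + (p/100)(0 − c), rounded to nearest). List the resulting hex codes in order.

60%: (90 − 54 = 36→36, 115 − 69 = 46→46, 190 − 114 = 76→76) → #242e4c
66%: (90 − 59.4 = 30.6→31, 115 − 75.9 = 39.1→39, 190 − 125.4 = 64.6→65) → #1f2741
91%: (90 − 81.9 = 8.1→8, 115 − 104.65 = 10.35→10, 190 − 172.9 = 17.1→17) → #080a11

#242e4c, #1f2741, #080a11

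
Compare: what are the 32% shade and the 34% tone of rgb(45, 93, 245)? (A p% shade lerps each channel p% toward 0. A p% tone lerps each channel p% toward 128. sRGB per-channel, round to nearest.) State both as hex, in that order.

32% shade:
  R: 45 + 0.32×(0−45) = 45 − 14.4 = 30.6 → 31
  G: 93 − 29.76 = 63.24 → 63
  B: 245 + 0.32×(0−245) = 245 − 78.4 = 166.6 → 167
  → #1F3FA7
34% tone:
  R: 45 + 28.22 = 73.22 → 73
  G: 93 + 0.34×(128−93) = 93 + 11.9 = 104.9 → 105
  B: 245 + 0.34×(128−245) = 245 − 39.78 = 205.22 → 205
  → #4969CD

#1F3FA7, #4969CD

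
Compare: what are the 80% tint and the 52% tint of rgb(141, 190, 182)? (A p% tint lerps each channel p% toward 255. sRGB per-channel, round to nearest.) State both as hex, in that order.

80% tint:
  R: 141 + 91.2 = 232.2 → 232
  G: 190 + 52 = 242 → 242
  B: 182 + 58.4 = 240.4 → 240
  → #e8f2f0
52% tint:
  R: 141 + 59.28 = 200.28 → 200
  G: 190 + 0.52×(255−190) = 190 + 33.8 = 223.8 → 224
  B: 182 + 37.96 = 219.96 → 220
  → #c8e0dc

#e8f2f0, #c8e0dc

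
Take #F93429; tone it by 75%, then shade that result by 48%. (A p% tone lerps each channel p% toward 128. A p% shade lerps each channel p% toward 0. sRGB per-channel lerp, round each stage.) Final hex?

#F93429 is rgb(249, 52, 41).
Per channel, c → c + 0.75(128 − c):
  R: 249 + 0.75×(128−249) = 249 − 90.75 = 158.25 → 158
  G: 52 + 57 = 109 → 109
  B: 41 + 0.75×(128−41) = 41 + 65.25 = 106.25 → 106
After the tone: rgb(158, 109, 106) = #9E6D6A.
Per channel, c → c + 0.48(0 − c):
  R: 158 + 0.48×(0−158) = 158 − 75.84 = 82.16 → 82
  G: 109 + 0.48×(0−109) = 109 − 52.32 = 56.68 → 57
  B: 106 + 0.48×(0−106) = 106 − 50.88 = 55.12 → 55
rgb(82, 57, 55) = #523937.

#523937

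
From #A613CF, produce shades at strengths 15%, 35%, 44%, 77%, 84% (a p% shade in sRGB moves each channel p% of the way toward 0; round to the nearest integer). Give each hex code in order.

#A613CF is rgb(166, 19, 207).
15%: (166 − 24.9 = 141.1→141, 19 − 2.85 = 16.15→16, 207 − 31.05 = 175.95→176) → #8D10B0
35%: (166 − 58.1 = 107.9→108, 19 − 6.65 = 12.35→12, 207 − 72.45 = 134.55→135) → #6C0C87
44%: (166 − 73.04 = 92.96→93, 19 − 8.36 = 10.64→11, 207 − 91.08 = 115.92→116) → #5D0B74
77%: (166 − 127.82 = 38.18→38, 19 − 14.63 = 4.37→4, 207 − 159.39 = 47.61→48) → #260430
84%: (166 − 139.44 = 26.56→27, 19 − 15.96 = 3.04→3, 207 − 173.88 = 33.12→33) → #1B0321

#8D10B0, #6C0C87, #5D0B74, #260430, #1B0321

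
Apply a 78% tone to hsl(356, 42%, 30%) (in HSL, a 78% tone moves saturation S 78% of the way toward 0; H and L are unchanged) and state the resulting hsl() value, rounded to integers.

S moves 78% from 42 toward 0: 42 − 32.76 = 9.24 → 9.
H and L are unchanged.

hsl(356, 9%, 30%)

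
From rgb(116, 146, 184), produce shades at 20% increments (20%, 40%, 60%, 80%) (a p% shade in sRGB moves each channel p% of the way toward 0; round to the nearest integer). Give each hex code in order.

#5D7593, #46586E, #2E3A4A, #171D25

20%: (116 − 23.2 = 92.8→93, 146 − 29.2 = 116.8→117, 184 − 36.8 = 147.2→147) → #5D7593
40%: (116 − 46.4 = 69.6→70, 146 − 58.4 = 87.6→88, 184 − 73.6 = 110.4→110) → #46586E
60%: (116 − 69.6 = 46.4→46, 146 − 87.6 = 58.4→58, 184 − 110.4 = 73.6→74) → #2E3A4A
80%: (116 − 92.8 = 23.2→23, 146 − 116.8 = 29.2→29, 184 − 147.2 = 36.8→37) → #171D25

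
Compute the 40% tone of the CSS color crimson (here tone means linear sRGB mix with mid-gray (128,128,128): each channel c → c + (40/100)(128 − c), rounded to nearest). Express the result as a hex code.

CSS crimson is rgb(220, 20, 60).
Per channel, c → c + 0.4(128 − c):
  R: 220 + 0.4×(128−220) = 220 − 36.8 = 183.2 → 183
  G: 20 + 0.4×(128−20) = 20 + 43.2 = 63.2 → 63
  B: 60 + 0.4×(128−60) = 60 + 27.2 = 87.2 → 87
rgb(183, 63, 87) = #B73F57.

#B73F57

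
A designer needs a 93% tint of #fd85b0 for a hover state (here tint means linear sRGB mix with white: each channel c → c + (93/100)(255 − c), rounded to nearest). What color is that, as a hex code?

#fff6f9

#fd85b0 is rgb(253, 133, 176).
Per channel, c → c + 0.93(255 − c):
  R: 253 + 1.86 = 254.86 → 255
  G: 133 + 0.93×(255−133) = 133 + 113.46 = 246.46 → 246
  B: 176 + 0.93×(255−176) = 176 + 73.47 = 249.47 → 249
rgb(255, 246, 249) = #fff6f9.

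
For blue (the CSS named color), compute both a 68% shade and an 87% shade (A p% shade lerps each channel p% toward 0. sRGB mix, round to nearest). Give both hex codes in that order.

#000052, #000021

CSS blue is rgb(0, 0, 255).
68% shade:
  R: 0 + 0 = 0 → 0
  G: 0 + 0.68×(0−0) = 0 + 0 = 0 → 0
  B: 255 − 173.4 = 81.6 → 82
  → #000052
87% shade:
  R: 0 + 0 = 0 → 0
  G: 0 + 0 = 0 → 0
  B: 255 + 0.87×(0−255) = 255 − 221.85 = 33.15 → 33
  → #000021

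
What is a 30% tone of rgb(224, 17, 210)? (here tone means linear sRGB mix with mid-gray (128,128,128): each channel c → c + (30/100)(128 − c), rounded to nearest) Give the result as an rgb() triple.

rgb(195, 50, 185)

A 30% tone moves each channel 30% toward 128:
  R: 224 − 28.8 = 195.2 → 195
  G: 17 + 0.3×(128−17) = 17 + 33.3 = 50.3 → 50
  B: 210 − 24.6 = 185.4 → 185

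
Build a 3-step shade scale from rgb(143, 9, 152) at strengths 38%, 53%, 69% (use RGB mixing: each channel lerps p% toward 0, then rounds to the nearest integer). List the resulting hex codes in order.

#59065E, #430447, #2C032F

38%: (143 − 54.34 = 88.66→89, 9 − 3.42 = 5.58→6, 152 − 57.76 = 94.24→94) → #59065E
53%: (143 − 75.79 = 67.21→67, 9 − 4.77 = 4.23→4, 152 − 80.56 = 71.44→71) → #430447
69%: (143 − 98.67 = 44.33→44, 9 − 6.21 = 2.79→3, 152 − 104.88 = 47.12→47) → #2C032F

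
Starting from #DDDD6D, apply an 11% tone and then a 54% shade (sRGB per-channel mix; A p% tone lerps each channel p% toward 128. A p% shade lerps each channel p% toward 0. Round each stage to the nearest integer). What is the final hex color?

#DDDD6D is rgb(221, 221, 109).
Per channel, c → c + 0.11(128 − c):
  R: 221 − 10.23 = 210.77 → 211
  G: 221 + 0.11×(128−221) = 221 − 10.23 = 210.77 → 211
  B: 109 + 0.11×(128−109) = 109 + 2.09 = 111.09 → 111
After the tone: rgb(211, 211, 111) = #D3D36F.
Per channel, c → c + 0.54(0 − c):
  R: 211 + 0.54×(0−211) = 211 − 113.94 = 97.06 → 97
  G: 211 − 113.94 = 97.06 → 97
  B: 111 + 0.54×(0−111) = 111 − 59.94 = 51.06 → 51
rgb(97, 97, 51) = #616133.

#616133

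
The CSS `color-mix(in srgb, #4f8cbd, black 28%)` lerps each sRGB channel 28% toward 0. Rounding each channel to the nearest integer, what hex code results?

#396588

#4f8cbd is rgb(79, 140, 189).
Per channel, c → c + 0.28(0 − c):
  R: 79 − 22.12 = 56.88 → 57
  G: 140 + 0.28×(0−140) = 140 − 39.2 = 100.8 → 101
  B: 189 + 0.28×(0−189) = 189 − 52.92 = 136.08 → 136
rgb(57, 101, 136) = #396588.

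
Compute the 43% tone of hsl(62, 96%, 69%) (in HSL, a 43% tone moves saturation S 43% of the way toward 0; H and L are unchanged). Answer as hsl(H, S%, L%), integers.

hsl(62, 55%, 69%)

S moves 43% from 96 toward 0: 96 − 41.28 = 54.72 → 55.
H and L are unchanged.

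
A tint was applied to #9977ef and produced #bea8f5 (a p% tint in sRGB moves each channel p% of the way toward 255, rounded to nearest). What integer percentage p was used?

#9977ef is rgb(153, 119, 239); #bea8f5 is rgb(190, 168, 245).
On the G channel (widest range): 168 ≈ 119 + (p/100)(255 − 119), so p ≈ 100×(168 − 119)/(255 − 119) = 4900/136 = 36.03.
p = 36 reproduces all three channels after rounding.

36%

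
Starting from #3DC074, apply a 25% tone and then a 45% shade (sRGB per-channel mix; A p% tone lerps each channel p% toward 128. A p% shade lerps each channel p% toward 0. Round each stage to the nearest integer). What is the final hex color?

#2B6141

#3DC074 is rgb(61, 192, 116).
Per channel, c → c + 0.25(128 − c):
  R: 61 + 0.25×(128−61) = 61 + 16.75 = 77.75 → 78
  G: 192 − 16 = 176 → 176
  B: 116 + 0.25×(128−116) = 116 + 3 = 119 → 119
After the tone: rgb(78, 176, 119) = #4EB077.
Per channel, c → c + 0.45(0 − c):
  R: 78 + 0.45×(0−78) = 78 − 35.1 = 42.9 → 43
  G: 176 + 0.45×(0−176) = 176 − 79.2 = 96.8 → 97
  B: 119 + 0.45×(0−119) = 119 − 53.55 = 65.45 → 65
rgb(43, 97, 65) = #2B6141.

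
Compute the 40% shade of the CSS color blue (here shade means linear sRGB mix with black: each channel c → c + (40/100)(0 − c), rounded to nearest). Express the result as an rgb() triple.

CSS blue is rgb(0, 0, 255).
Per channel, c → c + 0.4(0 − c):
  R: 0 + 0.4×(0−0) = 0 + 0 = 0 → 0
  G: 0 + 0.4×(0−0) = 0 + 0 = 0 → 0
  B: 255 + 0.4×(0−255) = 255 − 102 = 153 → 153

rgb(0, 0, 153)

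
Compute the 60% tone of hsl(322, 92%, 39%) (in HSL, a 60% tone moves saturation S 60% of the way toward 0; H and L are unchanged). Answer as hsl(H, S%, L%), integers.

hsl(322, 37%, 39%)

S moves 60% from 92 toward 0: 92 − 55.2 = 36.8 → 37.
H and L are unchanged.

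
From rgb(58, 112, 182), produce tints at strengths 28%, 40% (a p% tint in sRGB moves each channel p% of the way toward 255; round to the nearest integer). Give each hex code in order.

#7198CA, #89A9D3

28%: (58 + 55.16 = 113.16→113, 112 + 40.04 = 152.04→152, 182 + 20.44 = 202.44→202) → #7198CA
40%: (58 + 78.8 = 136.8→137, 112 + 57.2 = 169.2→169, 182 + 29.2 = 211.2→211) → #89A9D3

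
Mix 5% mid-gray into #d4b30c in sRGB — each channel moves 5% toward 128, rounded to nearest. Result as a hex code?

#d0b012

#d4b30c is rgb(212, 179, 12).
A 5% tone moves each channel 5% toward 128:
  R: 212 + 0.05×(128−212) = 212 − 4.2 = 207.8 → 208
  G: 179 + 0.05×(128−179) = 179 − 2.55 = 176.45 → 176
  B: 12 + 0.05×(128−12) = 12 + 5.8 = 17.8 → 18
rgb(208, 176, 18) = #d0b012.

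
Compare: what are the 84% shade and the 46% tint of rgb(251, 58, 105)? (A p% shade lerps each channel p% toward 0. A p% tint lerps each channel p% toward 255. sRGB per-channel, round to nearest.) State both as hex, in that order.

84% shade:
  R: 251 + 0.84×(0−251) = 251 − 210.84 = 40.16 → 40
  G: 58 + 0.84×(0−58) = 58 − 48.72 = 9.28 → 9
  B: 105 + 0.84×(0−105) = 105 − 88.2 = 16.8 → 17
  → #280911
46% tint:
  R: 251 + 1.84 = 252.84 → 253
  G: 58 + 90.62 = 148.62 → 149
  B: 105 + 69 = 174 → 174
  → #FD95AE

#280911, #FD95AE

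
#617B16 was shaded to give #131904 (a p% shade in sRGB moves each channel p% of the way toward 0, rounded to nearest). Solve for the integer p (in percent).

80%

#617B16 is rgb(97, 123, 22); #131904 is rgb(19, 25, 4).
On the G channel (widest range): 25 ≈ 123 + (p/100)(0 − 123), so p ≈ 100×(25 − 123)/(0 − 123) = -9800/-123 = 79.67.
p = 80 reproduces all three channels after rounding.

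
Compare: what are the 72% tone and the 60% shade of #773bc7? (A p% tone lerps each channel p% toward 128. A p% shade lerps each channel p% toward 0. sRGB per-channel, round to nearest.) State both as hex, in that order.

#7d6d94, #301850

#773bc7 is rgb(119, 59, 199).
72% tone:
  R: 119 + 6.48 = 125.48 → 125
  G: 59 + 0.72×(128−59) = 59 + 49.68 = 108.68 → 109
  B: 199 + 0.72×(128−199) = 199 − 51.12 = 147.88 → 148
  → #7d6d94
60% shade:
  R: 119 + 0.6×(0−119) = 119 − 71.4 = 47.6 → 48
  G: 59 + 0.6×(0−59) = 59 − 35.4 = 23.6 → 24
  B: 199 + 0.6×(0−199) = 199 − 119.4 = 79.6 → 80
  → #301850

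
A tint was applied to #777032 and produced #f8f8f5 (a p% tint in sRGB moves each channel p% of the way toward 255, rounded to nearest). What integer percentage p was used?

95%

#777032 is rgb(119, 112, 50); #f8f8f5 is rgb(248, 248, 245).
On the B channel (widest range): 245 ≈ 50 + (p/100)(255 − 50), so p ≈ 100×(245 − 50)/(255 − 50) = 19500/205 = 95.12.
p = 95 reproduces all three channels after rounding.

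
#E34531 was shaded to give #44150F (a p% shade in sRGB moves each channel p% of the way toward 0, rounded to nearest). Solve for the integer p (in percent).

70%

#E34531 is rgb(227, 69, 49); #44150F is rgb(68, 21, 15).
On the R channel (widest range): 68 ≈ 227 + (p/100)(0 − 227), so p ≈ 100×(68 − 227)/(0 − 227) = -15900/-227 = 70.04.
p = 70 reproduces all three channels after rounding.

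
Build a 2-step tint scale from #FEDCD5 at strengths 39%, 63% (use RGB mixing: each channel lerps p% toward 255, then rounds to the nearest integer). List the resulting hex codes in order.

#FEEAE5, #FFF2EF

#FEDCD5 is rgb(254, 220, 213).
39%: (254→254, 220 + 13.65 = 233.65→234, 213 + 16.38 = 229.38→229) → #FEEAE5
63%: (254 + 0.63 = 254.63→255, 220 + 22.05 = 242.05→242, 213 + 26.46 = 239.46→239) → #FFF2EF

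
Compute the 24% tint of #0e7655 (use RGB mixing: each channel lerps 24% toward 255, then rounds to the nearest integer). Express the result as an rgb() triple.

rgb(72, 151, 126)

#0e7655 is rgb(14, 118, 85).
Per channel, c → c + 0.24(255 − c):
  R: 14 + 0.24×(255−14) = 14 + 57.84 = 71.84 → 72
  G: 118 + 32.88 = 150.88 → 151
  B: 85 + 40.8 = 125.8 → 126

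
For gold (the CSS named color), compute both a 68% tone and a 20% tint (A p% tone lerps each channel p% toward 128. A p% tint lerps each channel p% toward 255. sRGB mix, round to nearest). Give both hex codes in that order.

#A99C57, #FFDF33

CSS gold is rgb(255, 215, 0).
68% tone:
  R: 255 − 86.36 = 168.64 → 169
  G: 215 + 0.68×(128−215) = 215 − 59.16 = 155.84 → 156
  B: 0 + 87.04 = 87.04 → 87
  → #A99C57
20% tint:
  R: 255 + 0.2×(255−255) = 255 + 0 = 255 → 255
  G: 215 + 8 = 223 → 223
  B: 0 + 0.2×(255−0) = 0 + 51 = 51 → 51
  → #FFDF33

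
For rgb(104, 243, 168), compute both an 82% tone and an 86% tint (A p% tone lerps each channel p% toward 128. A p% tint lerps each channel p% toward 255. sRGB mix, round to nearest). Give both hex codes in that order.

#7C9587, #EAFDF3

82% tone:
  R: 104 + 19.68 = 123.68 → 124
  G: 243 − 94.3 = 148.7 → 149
  B: 168 + 0.82×(128−168) = 168 − 32.8 = 135.2 → 135
  → #7C9587
86% tint:
  R: 104 + 0.86×(255−104) = 104 + 129.86 = 233.86 → 234
  G: 243 + 0.86×(255−243) = 243 + 10.32 = 253.32 → 253
  B: 168 + 74.82 = 242.82 → 243
  → #EAFDF3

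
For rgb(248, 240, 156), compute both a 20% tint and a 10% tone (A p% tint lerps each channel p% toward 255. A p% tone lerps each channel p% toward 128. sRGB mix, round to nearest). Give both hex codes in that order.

20% tint:
  R: 248 + 1.4 = 249.4 → 249
  G: 240 + 3 = 243 → 243
  B: 156 + 19.8 = 175.8 → 176
  → #F9F3B0
10% tone:
  R: 248 + 0.1×(128−248) = 248 − 12 = 236 → 236
  G: 240 + 0.1×(128−240) = 240 − 11.2 = 228.8 → 229
  B: 156 − 2.8 = 153.2 → 153
  → #ECE599

#F9F3B0, #ECE599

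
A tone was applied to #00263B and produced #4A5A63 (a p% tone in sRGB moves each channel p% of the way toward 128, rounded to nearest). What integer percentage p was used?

58%

#00263B is rgb(0, 38, 59); #4A5A63 is rgb(74, 90, 99).
On the R channel (widest range): 74 ≈ 0 + (p/100)(128 − 0), so p ≈ 100×(74 − 0)/(128 − 0) = 7400/128 = 57.81.
p = 58 reproduces all three channels after rounding.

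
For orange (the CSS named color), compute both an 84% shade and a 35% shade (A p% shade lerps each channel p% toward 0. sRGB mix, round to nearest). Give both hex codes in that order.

#291A00, #A66B00

CSS orange is rgb(255, 165, 0).
84% shade:
  R: 255 − 214.2 = 40.8 → 41
  G: 165 + 0.84×(0−165) = 165 − 138.6 = 26.4 → 26
  B: 0 + 0.84×(0−0) = 0 + 0 = 0 → 0
  → #291A00
35% shade:
  R: 255 + 0.35×(0−255) = 255 − 89.25 = 165.75 → 166
  G: 165 − 57.75 = 107.25 → 107
  B: 0 + 0.35×(0−0) = 0 + 0 = 0 → 0
  → #A66B00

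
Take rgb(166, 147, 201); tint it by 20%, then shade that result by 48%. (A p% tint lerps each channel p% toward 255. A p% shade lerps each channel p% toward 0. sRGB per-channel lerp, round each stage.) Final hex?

#60586E

Lerp each channel 20% toward 255:
  R: 166 + 0.2×(255−166) = 166 + 17.8 = 183.8 → 184
  G: 147 + 0.2×(255−147) = 147 + 21.6 = 168.6 → 169
  B: 201 + 10.8 = 211.8 → 212
After the tint: rgb(184, 169, 212) = #B8A9D4.
Lerp each channel 48% toward 0:
  R: 184 + 0.48×(0−184) = 184 − 88.32 = 95.68 → 96
  G: 169 − 81.12 = 87.88 → 88
  B: 212 − 101.76 = 110.24 → 110
rgb(96, 88, 110) = #60586E.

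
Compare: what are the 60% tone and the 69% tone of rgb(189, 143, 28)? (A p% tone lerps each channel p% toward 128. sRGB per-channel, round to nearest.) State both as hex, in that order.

60% tone:
  R: 189 − 36.6 = 152.4 → 152
  G: 143 − 9 = 134 → 134
  B: 28 + 60 = 88 → 88
  → #988658
69% tone:
  R: 189 − 42.09 = 146.91 → 147
  G: 143 − 10.35 = 132.65 → 133
  B: 28 + 0.69×(128−28) = 28 + 69 = 97 → 97
  → #938561

#988658, #938561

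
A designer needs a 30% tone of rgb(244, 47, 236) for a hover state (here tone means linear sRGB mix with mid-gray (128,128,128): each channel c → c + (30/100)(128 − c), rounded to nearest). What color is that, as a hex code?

#d147cc

Per channel, c → c + 0.3(128 − c):
  R: 244 + 0.3×(128−244) = 244 − 34.8 = 209.2 → 209
  G: 47 + 24.3 = 71.3 → 71
  B: 236 + 0.3×(128−236) = 236 − 32.4 = 203.6 → 204
rgb(209, 71, 204) = #d147cc.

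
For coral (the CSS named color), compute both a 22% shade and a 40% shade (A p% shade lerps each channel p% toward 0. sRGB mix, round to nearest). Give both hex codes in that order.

#C7633E, #994C30

CSS coral is rgb(255, 127, 80).
22% shade:
  R: 255 + 0.22×(0−255) = 255 − 56.1 = 198.9 → 199
  G: 127 + 0.22×(0−127) = 127 − 27.94 = 99.06 → 99
  B: 80 − 17.6 = 62.4 → 62
  → #C7633E
40% shade:
  R: 255 + 0.4×(0−255) = 255 − 102 = 153 → 153
  G: 127 + 0.4×(0−127) = 127 − 50.8 = 76.2 → 76
  B: 80 + 0.4×(0−80) = 80 − 32 = 48 → 48
  → #994C30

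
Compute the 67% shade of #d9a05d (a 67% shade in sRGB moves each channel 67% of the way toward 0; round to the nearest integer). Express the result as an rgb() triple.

rgb(72, 53, 31)

#d9a05d is rgb(217, 160, 93).
Per channel, c → c + 0.67(0 − c):
  R: 217 − 145.39 = 71.61 → 72
  G: 160 + 0.67×(0−160) = 160 − 107.2 = 52.8 → 53
  B: 93 + 0.67×(0−93) = 93 − 62.31 = 30.69 → 31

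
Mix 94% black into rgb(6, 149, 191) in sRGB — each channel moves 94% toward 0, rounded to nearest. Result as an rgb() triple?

Per channel, c → c + 0.94(0 − c):
  R: 6 + 0.94×(0−6) = 6 − 5.64 = 0.36 → 0
  G: 149 − 140.06 = 8.94 → 9
  B: 191 − 179.54 = 11.46 → 11

rgb(0, 9, 11)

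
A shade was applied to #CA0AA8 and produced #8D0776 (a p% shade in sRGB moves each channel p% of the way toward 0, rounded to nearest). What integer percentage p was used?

#CA0AA8 is rgb(202, 10, 168); #8D0776 is rgb(141, 7, 118).
On the R channel (widest range): 141 ≈ 202 + (p/100)(0 − 202), so p ≈ 100×(141 − 202)/(0 − 202) = -6100/-202 = 30.20.
p = 30 reproduces all three channels after rounding.

30%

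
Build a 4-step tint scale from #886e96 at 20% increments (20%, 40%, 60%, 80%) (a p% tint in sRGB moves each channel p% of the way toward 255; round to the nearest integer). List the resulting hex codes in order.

#886e96 is rgb(136, 110, 150).
20%: (136 + 23.8 = 159.8→160, 110 + 29 = 139→139, 150 + 21 = 171→171) → #a08bab
40%: (136 + 47.6 = 183.6→184, 110 + 58 = 168→168, 150 + 42 = 192→192) → #b8a8c0
60%: (136 + 71.4 = 207.4→207, 110 + 87 = 197→197, 150 + 63 = 213→213) → #cfc5d5
80%: (136 + 95.2 = 231.2→231, 110 + 116 = 226→226, 150 + 84 = 234→234) → #e7e2ea

#a08bab, #b8a8c0, #cfc5d5, #e7e2ea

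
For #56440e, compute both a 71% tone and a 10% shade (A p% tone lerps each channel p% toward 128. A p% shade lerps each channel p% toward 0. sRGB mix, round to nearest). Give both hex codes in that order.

#746f5f, #4d3d0d

#56440e is rgb(86, 68, 14).
71% tone:
  R: 86 + 0.71×(128−86) = 86 + 29.82 = 115.82 → 116
  G: 68 + 0.71×(128−68) = 68 + 42.6 = 110.6 → 111
  B: 14 + 80.94 = 94.94 → 95
  → #746f5f
10% shade:
  R: 86 + 0.1×(0−86) = 86 − 8.6 = 77.4 → 77
  G: 68 + 0.1×(0−68) = 68 − 6.8 = 61.2 → 61
  B: 14 + 0.1×(0−14) = 14 − 1.4 = 12.6 → 13
  → #4d3d0d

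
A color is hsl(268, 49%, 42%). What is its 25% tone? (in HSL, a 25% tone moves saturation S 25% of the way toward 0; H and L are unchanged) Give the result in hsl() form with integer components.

S moves 25% from 49 toward 0: 49 − 12.25 = 36.75 → 37.
H and L are unchanged.

hsl(268, 37%, 42%)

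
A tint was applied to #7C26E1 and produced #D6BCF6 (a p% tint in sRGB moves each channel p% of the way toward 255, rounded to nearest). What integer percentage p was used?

69%

#7C26E1 is rgb(124, 38, 225); #D6BCF6 is rgb(214, 188, 246).
On the G channel (widest range): 188 ≈ 38 + (p/100)(255 − 38), so p ≈ 100×(188 − 38)/(255 − 38) = 15000/217 = 69.12.
p = 69 reproduces all three channels after rounding.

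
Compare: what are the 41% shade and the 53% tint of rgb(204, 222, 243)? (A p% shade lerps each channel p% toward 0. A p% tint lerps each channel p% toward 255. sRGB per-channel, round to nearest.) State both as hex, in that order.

41% shade:
  R: 204 + 0.41×(0−204) = 204 − 83.64 = 120.36 → 120
  G: 222 − 91.02 = 130.98 → 131
  B: 243 − 99.63 = 143.37 → 143
  → #78838f
53% tint:
  R: 204 + 27.03 = 231.03 → 231
  G: 222 + 17.49 = 239.49 → 239
  B: 243 + 6.36 = 249.36 → 249
  → #e7eff9

#78838f, #e7eff9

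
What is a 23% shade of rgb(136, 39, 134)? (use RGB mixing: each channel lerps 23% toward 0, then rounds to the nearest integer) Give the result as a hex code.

Per channel, c → c + 0.23(0 − c):
  R: 136 + 0.23×(0−136) = 136 − 31.28 = 104.72 → 105
  G: 39 + 0.23×(0−39) = 39 − 8.97 = 30.03 → 30
  B: 134 + 0.23×(0−134) = 134 − 30.82 = 103.18 → 103
rgb(105, 30, 103) = #691E67.

#691E67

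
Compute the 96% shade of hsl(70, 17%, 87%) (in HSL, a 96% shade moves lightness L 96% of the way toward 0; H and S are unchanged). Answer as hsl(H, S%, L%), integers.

L moves 96% from 87 toward 0: 87 − 83.52 = 3.48 → 3.
H and S are unchanged.

hsl(70, 17%, 3%)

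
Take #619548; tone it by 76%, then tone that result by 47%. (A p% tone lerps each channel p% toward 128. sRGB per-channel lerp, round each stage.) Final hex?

#619548 is rgb(97, 149, 72).
A 76% tone moves each channel 76% toward 128:
  R: 97 + 0.76×(128−97) = 97 + 23.56 = 120.56 → 121
  G: 149 − 15.96 = 133.04 → 133
  B: 72 + 42.56 = 114.56 → 115
After the tone: rgb(121, 133, 115) = #798573.
A 47% tone moves each channel 47% toward 128:
  R: 121 + 3.29 = 124.29 → 124
  G: 133 + 0.47×(128−133) = 133 − 2.35 = 130.65 → 131
  B: 115 + 6.11 = 121.11 → 121
rgb(124, 131, 121) = #7C8379.

#7C8379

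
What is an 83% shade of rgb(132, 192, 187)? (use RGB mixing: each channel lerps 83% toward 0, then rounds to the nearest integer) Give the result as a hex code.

#162120

An 83% shade moves each channel 83% toward 0:
  R: 132 + 0.83×(0−132) = 132 − 109.56 = 22.44 → 22
  G: 192 + 0.83×(0−192) = 192 − 159.36 = 32.64 → 33
  B: 187 + 0.83×(0−187) = 187 − 155.21 = 31.79 → 32
rgb(22, 33, 32) = #162120.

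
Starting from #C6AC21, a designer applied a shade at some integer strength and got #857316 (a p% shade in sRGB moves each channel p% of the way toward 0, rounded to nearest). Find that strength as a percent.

33%

#C6AC21 is rgb(198, 172, 33); #857316 is rgb(133, 115, 22).
On the R channel (widest range): 133 ≈ 198 + (p/100)(0 − 198), so p ≈ 100×(133 − 198)/(0 − 198) = -6500/-198 = 32.83.
p = 33 reproduces all three channels after rounding.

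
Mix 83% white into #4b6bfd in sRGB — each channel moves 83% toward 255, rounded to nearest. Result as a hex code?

#e0e6ff

#4b6bfd is rgb(75, 107, 253).
Lerp each channel 83% toward 255:
  R: 75 + 149.4 = 224.4 → 224
  G: 107 + 0.83×(255−107) = 107 + 122.84 = 229.84 → 230
  B: 253 + 1.66 = 254.66 → 255
rgb(224, 230, 255) = #e0e6ff.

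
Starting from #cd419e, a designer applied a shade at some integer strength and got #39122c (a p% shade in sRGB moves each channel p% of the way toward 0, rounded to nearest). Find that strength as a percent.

72%

#cd419e is rgb(205, 65, 158); #39122c is rgb(57, 18, 44).
On the R channel (widest range): 57 ≈ 205 + (p/100)(0 − 205), so p ≈ 100×(57 − 205)/(0 − 205) = -14800/-205 = 72.20.
p = 72 reproduces all three channels after rounding.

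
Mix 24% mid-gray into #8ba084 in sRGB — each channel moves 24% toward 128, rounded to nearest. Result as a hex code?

#889883

#8ba084 is rgb(139, 160, 132).
Lerp each channel 24% toward 128:
  R: 139 − 2.64 = 136.36 → 136
  G: 160 + 0.24×(128−160) = 160 − 7.68 = 152.32 → 152
  B: 132 − 0.96 = 131.04 → 131
rgb(136, 152, 131) = #889883.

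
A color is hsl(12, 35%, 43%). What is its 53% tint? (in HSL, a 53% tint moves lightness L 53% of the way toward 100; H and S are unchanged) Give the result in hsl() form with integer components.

L moves 53% from 43 toward 100: 43 + 30.21 = 73.21 → 73.
H and S are unchanged.

hsl(12, 35%, 73%)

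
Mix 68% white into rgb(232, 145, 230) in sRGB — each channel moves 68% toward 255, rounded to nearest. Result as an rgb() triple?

rgb(248, 220, 247)

A 68% tint moves each channel 68% toward 255:
  R: 232 + 0.68×(255−232) = 232 + 15.64 = 247.64 → 248
  G: 145 + 0.68×(255−145) = 145 + 74.8 = 219.8 → 220
  B: 230 + 0.68×(255−230) = 230 + 17 = 247 → 247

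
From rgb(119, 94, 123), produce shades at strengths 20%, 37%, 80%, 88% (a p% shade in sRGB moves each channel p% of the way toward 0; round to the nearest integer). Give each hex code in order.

#5f4b62, #4b3b4d, #181319, #0e0b0f

20%: (119 − 23.8 = 95.2→95, 94 − 18.8 = 75.2→75, 123 − 24.6 = 98.4→98) → #5f4b62
37%: (119 − 44.03 = 74.97→75, 94 − 34.78 = 59.22→59, 123 − 45.51 = 77.49→77) → #4b3b4d
80%: (119 − 95.2 = 23.8→24, 94 − 75.2 = 18.8→19, 123 − 98.4 = 24.6→25) → #181319
88%: (119 − 104.72 = 14.28→14, 94 − 82.72 = 11.28→11, 123 − 108.24 = 14.76→15) → #0e0b0f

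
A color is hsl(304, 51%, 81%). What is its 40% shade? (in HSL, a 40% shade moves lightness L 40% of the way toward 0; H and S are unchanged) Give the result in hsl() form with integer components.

hsl(304, 51%, 49%)

L moves 40% from 81 toward 0: 81 − 32.4 = 48.6 → 49.
H and S are unchanged.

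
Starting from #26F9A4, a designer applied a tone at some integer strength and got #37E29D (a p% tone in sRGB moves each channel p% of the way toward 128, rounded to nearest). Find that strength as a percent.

19%

#26F9A4 is rgb(38, 249, 164); #37E29D is rgb(55, 226, 157).
On the G channel (widest range): 226 ≈ 249 + (p/100)(128 − 249), so p ≈ 100×(226 − 249)/(128 − 249) = -2300/-121 = 19.01.
p = 19 reproduces all three channels after rounding.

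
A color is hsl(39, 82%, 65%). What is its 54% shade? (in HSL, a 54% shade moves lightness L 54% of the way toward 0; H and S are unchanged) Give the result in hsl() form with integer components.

hsl(39, 82%, 30%)

L moves 54% from 65 toward 0: 65 − 35.1 = 29.9 → 30.
H and S are unchanged.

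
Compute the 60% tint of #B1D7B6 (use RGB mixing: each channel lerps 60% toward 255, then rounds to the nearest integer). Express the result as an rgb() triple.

#B1D7B6 is rgb(177, 215, 182).
Per channel, c → c + 0.6(255 − c):
  R: 177 + 0.6×(255−177) = 177 + 46.8 = 223.8 → 224
  G: 215 + 0.6×(255−215) = 215 + 24 = 239 → 239
  B: 182 + 43.8 = 225.8 → 226

rgb(224, 239, 226)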